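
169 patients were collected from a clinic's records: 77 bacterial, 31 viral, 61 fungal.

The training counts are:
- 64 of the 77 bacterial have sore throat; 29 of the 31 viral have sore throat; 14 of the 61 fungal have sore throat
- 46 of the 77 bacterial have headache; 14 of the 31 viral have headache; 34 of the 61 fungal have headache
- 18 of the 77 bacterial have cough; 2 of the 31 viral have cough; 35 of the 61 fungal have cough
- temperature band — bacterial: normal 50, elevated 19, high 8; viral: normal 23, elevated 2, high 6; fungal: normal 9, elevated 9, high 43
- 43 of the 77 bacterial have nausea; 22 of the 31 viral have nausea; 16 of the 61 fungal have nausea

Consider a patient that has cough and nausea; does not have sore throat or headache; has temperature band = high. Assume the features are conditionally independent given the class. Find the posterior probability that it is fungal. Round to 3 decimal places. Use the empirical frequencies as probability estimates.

0.965

bacterial: (77/169) × (13/77) × (31/77) × (18/77) × (8/77) × (43/77) ≈ 0.000420036
viral: (31/169) × (2/31) × (17/31) × (2/31) × (6/31) × (22/31) ≈ 0.0000575108
fungal: (61/169) × (47/61) × (27/61) × (35/61) × (43/61) × (16/61) ≈ 0.0130591
P(fungal | x) = 0.0130591 / 0.0135366468 ≈ 0.965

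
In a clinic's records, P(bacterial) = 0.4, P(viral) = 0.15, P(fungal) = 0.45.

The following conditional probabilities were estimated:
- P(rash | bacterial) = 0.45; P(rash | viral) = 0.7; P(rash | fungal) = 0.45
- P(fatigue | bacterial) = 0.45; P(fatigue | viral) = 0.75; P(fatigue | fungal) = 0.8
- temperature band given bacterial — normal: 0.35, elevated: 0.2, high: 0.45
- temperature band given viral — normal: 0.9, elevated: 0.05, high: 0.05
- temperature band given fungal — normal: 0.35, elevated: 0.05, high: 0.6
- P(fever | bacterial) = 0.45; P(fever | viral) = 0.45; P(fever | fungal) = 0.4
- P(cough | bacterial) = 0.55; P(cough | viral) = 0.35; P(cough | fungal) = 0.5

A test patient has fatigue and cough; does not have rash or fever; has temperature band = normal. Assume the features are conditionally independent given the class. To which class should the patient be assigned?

bacterial: 0.4 × (1−0.45) × 0.45 × 0.35 × (1−0.45) × 0.55 = 0.010481625
viral: 0.15 × (1−0.7) × 0.75 × 0.9 × (1−0.45) × 0.35 = 0.0058471875
fungal: 0.45 × (1−0.45) × 0.8 × 0.35 × (1−0.4) × 0.5 = 0.02079
Highest score → fungal.

fungal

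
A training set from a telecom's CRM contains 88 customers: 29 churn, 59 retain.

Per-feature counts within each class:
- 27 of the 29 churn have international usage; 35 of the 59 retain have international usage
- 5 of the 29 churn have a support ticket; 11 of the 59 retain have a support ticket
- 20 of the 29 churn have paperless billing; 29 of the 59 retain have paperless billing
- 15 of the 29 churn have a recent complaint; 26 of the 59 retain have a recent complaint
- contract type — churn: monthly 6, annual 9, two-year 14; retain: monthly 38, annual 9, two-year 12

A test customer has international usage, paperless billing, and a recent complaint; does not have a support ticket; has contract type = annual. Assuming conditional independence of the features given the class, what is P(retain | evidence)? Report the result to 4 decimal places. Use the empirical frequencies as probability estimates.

churn: (29/88) × (27/29) × (24/29) × (20/29) × (15/29) × (9/29) ≈ 0.0281102
retain: (59/88) × (35/59) × (48/59) × (29/59) × (26/59) × (9/59) ≈ 0.0106913
P(retain | x) = 0.0106913 / 0.0388015 ≈ 0.2755

0.2755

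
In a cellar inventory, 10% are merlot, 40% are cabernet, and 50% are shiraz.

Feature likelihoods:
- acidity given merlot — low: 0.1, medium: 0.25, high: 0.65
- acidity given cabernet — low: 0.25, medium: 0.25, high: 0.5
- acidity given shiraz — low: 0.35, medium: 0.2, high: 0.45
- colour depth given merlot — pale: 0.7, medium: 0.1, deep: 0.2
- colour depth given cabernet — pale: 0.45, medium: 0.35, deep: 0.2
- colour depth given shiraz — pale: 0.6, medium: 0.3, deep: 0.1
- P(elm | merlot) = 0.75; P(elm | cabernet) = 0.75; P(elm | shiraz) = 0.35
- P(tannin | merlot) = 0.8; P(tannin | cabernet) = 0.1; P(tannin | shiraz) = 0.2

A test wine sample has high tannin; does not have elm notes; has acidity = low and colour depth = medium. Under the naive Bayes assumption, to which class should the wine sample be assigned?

shiraz

merlot: 0.1 × 0.1 × 0.1 × (1−0.75) × 0.8 = 0.0002
cabernet: 0.4 × 0.25 × 0.35 × (1−0.75) × 0.1 = 0.000875
shiraz: 0.5 × 0.35 × 0.3 × (1−0.35) × 0.2 = 0.006825
Highest score → shiraz.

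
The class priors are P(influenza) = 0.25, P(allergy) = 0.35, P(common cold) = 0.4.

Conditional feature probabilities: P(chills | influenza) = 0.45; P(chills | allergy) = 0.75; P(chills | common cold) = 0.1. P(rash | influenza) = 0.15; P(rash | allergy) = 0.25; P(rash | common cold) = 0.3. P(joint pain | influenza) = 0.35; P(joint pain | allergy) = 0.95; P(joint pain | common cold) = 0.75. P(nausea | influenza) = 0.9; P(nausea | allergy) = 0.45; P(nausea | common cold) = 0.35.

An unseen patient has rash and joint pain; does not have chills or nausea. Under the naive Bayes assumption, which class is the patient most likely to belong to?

influenza: 0.25 × (1−0.45) × 0.15 × 0.35 × (1−0.9) = 0.000721875
allergy: 0.35 × (1−0.75) × 0.25 × 0.95 × (1−0.45) = 0.0114296875
common cold: 0.4 × (1−0.1) × 0.3 × 0.75 × (1−0.35) = 0.05265
Highest score → common cold.

common cold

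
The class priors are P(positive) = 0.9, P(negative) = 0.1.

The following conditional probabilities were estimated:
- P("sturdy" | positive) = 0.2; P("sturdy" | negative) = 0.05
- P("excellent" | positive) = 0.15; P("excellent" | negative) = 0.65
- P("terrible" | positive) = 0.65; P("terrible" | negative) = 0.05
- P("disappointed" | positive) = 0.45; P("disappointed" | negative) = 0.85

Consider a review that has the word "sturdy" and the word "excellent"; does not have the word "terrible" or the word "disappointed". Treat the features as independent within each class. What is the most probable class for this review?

positive: 0.9 × 0.2 × 0.15 × (1−0.65) × (1−0.45) = 0.0051975
negative: 0.1 × 0.05 × 0.65 × (1−0.05) × (1−0.85) = 0.000463125
Highest score → positive.

positive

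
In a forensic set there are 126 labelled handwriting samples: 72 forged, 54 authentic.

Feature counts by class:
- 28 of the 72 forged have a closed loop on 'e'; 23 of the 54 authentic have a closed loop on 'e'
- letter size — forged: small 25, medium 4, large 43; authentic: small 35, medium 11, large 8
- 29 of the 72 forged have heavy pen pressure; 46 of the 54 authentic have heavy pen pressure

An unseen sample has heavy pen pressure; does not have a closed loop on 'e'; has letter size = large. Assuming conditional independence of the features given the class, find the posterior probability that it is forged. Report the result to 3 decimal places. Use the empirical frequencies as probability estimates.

0.730

forged: (72/126) × (44/72) × (43/72) × (29/72) ≈ 0.0840008
authentic: (54/126) × (31/54) × (8/54) × (46/54) ≈ 0.0310493
P(forged | x) = 0.0840008 / 0.1150501 ≈ 0.730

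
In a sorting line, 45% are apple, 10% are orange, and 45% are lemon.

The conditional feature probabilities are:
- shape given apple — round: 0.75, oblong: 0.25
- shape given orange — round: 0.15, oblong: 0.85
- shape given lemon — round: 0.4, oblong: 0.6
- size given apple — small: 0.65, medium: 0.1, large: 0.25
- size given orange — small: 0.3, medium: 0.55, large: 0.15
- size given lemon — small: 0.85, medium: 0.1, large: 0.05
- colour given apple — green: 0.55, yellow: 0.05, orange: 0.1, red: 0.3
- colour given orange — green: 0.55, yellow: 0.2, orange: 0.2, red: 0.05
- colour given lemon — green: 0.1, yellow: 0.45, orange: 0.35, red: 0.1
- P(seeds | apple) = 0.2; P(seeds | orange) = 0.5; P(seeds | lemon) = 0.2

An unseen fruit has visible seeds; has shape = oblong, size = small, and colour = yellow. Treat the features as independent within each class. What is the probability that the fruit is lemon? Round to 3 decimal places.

0.863

apple: 0.45 × 0.25 × 0.65 × 0.05 × 0.2 = 0.00073125
orange: 0.1 × 0.85 × 0.3 × 0.2 × 0.5 = 0.00255
lemon: 0.45 × 0.6 × 0.85 × 0.45 × 0.2 = 0.020655
P(lemon | x) = 0.020655 / 0.02393625 ≈ 0.863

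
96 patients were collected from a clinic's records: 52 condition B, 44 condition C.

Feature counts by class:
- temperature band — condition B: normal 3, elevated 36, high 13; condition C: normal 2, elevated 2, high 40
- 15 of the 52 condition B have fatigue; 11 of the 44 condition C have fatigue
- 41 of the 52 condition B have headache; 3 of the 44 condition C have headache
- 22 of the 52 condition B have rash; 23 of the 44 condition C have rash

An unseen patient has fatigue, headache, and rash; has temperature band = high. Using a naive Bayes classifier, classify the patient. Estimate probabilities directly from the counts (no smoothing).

condition B: (52/96) × (13/52) × (15/52) × (41/52) × (22/52) ≈ 0.0130305
condition C: (44/96) × (40/44) × (11/44) × (3/44) × (23/44) ≈ 0.00371255
Highest score → condition B.

condition B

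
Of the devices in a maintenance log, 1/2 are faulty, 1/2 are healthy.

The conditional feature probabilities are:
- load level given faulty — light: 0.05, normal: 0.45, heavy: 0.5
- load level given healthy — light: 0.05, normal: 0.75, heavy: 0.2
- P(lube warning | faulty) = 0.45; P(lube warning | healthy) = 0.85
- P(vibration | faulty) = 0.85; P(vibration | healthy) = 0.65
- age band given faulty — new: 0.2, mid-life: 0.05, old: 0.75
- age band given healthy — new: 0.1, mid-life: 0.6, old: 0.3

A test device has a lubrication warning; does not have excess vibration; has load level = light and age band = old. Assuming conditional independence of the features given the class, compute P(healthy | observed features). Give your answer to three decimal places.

faulty: 0.5 × 0.05 × 0.45 × (1−0.85) × 0.75 = 0.001265625
healthy: 0.5 × 0.05 × 0.85 × (1−0.65) × 0.3 = 0.00223125
P(healthy | x) = 0.00223125 / 0.003496875 ≈ 0.638

0.638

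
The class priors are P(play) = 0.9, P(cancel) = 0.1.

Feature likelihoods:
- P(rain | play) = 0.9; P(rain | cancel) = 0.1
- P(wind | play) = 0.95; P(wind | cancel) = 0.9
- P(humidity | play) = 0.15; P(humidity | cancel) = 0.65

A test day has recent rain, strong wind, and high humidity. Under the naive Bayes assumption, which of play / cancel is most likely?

play: 0.9 × 0.9 × 0.95 × 0.15 = 0.115425
cancel: 0.1 × 0.1 × 0.9 × 0.65 = 0.00585
Highest score → play.

play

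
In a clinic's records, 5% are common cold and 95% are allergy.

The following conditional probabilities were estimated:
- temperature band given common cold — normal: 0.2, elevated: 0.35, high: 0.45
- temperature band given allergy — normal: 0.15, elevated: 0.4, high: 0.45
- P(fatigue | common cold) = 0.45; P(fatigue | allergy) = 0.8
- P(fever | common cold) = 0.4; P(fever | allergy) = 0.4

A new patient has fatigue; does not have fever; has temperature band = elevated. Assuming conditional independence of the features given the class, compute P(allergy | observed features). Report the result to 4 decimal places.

common cold: 0.05 × 0.35 × 0.45 × (1−0.4) = 0.004725
allergy: 0.95 × 0.4 × 0.8 × (1−0.4) = 0.1824
P(allergy | x) = 0.1824 / 0.187125 ≈ 0.9747

0.9747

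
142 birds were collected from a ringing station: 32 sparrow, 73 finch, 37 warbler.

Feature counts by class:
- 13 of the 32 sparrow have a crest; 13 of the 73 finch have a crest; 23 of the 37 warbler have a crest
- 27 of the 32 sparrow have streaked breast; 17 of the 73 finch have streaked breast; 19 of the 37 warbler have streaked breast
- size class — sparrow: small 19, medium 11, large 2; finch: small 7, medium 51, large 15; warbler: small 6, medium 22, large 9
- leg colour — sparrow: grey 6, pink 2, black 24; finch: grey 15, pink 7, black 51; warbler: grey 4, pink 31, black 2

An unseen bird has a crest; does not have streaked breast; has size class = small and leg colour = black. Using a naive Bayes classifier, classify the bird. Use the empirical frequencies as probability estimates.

sparrow

sparrow: (32/142) × (13/32) × (5/32) × (19/32) × (24/32) ≈ 0.00637001
finch: (73/142) × (13/73) × (56/73) × (7/73) × (51/73) ≈ 0.00470482
warbler: (37/142) × (23/37) × (18/37) × (6/37) × (2/37) ≈ 0.000690698
Highest score → sparrow.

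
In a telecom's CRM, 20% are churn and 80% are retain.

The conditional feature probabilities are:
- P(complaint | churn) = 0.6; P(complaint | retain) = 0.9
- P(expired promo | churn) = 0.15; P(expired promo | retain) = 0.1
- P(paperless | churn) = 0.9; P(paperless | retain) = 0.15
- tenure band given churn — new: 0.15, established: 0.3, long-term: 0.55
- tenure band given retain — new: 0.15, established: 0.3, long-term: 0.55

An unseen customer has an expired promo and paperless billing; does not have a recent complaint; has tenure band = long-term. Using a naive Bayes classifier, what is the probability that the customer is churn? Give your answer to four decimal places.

churn: 0.2 × (1−0.6) × 0.15 × 0.9 × 0.55 = 0.00594
retain: 0.8 × (1−0.9) × 0.1 × 0.15 × 0.55 = 0.00066
P(churn | x) = 0.00594 / 0.0066 ≈ 0.9000

0.9000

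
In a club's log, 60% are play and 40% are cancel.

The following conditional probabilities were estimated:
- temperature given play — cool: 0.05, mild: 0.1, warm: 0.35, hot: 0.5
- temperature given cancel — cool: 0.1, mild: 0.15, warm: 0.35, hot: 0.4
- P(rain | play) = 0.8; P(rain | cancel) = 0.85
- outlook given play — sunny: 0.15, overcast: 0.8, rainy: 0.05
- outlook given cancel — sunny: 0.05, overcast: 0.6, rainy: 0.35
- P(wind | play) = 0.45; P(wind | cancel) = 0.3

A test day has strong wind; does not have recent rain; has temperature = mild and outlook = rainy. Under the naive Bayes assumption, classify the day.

play: 0.6 × 0.1 × (1−0.8) × 0.05 × 0.45 = 0.00027
cancel: 0.4 × 0.15 × (1−0.85) × 0.35 × 0.3 = 0.000945
Highest score → cancel.

cancel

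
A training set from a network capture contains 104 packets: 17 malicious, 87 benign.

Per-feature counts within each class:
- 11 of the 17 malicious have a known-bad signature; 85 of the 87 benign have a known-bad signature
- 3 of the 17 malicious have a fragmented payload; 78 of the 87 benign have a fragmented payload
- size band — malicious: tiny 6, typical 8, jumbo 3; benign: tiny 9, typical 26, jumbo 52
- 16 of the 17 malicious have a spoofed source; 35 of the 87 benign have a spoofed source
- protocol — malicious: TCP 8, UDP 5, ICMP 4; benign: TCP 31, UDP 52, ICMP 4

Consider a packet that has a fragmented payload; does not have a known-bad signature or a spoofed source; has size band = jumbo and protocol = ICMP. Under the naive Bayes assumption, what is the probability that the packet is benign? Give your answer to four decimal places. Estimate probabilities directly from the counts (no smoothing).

0.9193

malicious: (17/104) × (6/17) × (3/17) × (3/17) × (1/17) × (4/17) ≈ 0.0000248671
benign: (87/104) × (2/87) × (78/87) × (52/87) × (52/87) × (4/87) ≈ 0.000283192
P(benign | x) = 0.000283192 / 0.0003080591 ≈ 0.9193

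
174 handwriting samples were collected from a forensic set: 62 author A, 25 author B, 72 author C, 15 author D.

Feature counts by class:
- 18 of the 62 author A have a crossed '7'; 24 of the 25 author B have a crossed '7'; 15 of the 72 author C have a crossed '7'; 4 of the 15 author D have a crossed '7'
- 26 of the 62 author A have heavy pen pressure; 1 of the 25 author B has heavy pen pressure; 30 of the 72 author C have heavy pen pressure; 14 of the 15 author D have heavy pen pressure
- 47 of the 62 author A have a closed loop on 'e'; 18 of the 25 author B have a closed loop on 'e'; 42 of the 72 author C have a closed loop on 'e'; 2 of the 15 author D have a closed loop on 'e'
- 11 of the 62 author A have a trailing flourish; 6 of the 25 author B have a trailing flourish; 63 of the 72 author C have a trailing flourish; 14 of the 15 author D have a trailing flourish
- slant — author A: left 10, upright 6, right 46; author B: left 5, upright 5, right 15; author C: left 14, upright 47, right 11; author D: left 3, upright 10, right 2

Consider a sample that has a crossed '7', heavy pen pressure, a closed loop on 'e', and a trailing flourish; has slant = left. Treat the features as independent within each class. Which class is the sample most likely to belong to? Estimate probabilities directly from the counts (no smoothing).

author A: (62/174) × (18/62) × (26/62) × (47/62) × (11/62) × (10/62) ≈ 0.000941067
author B: (25/174) × (24/25) × (1/25) × (18/25) × (6/25) × (5/25) ≈ 0.000190676
author C: (72/174) × (15/72) × (30/72) × (42/72) × (63/72) × (14/72) ≈ 0.00356493
author D: (15/174) × (4/15) × (14/15) × (2/15) × (14/15) × (3/15) ≈ 0.000534014
Highest score → author C.

author C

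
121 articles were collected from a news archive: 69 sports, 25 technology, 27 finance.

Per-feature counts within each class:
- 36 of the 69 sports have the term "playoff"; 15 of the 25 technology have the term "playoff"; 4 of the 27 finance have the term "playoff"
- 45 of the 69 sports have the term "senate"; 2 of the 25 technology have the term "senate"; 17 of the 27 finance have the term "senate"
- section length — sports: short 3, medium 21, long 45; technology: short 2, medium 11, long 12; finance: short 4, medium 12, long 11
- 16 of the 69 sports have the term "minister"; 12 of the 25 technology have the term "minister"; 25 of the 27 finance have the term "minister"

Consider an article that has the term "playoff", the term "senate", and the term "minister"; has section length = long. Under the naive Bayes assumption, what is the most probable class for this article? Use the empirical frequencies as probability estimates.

sports

sports: (69/121) × (36/69) × (45/69) × (45/69) × (16/69) ≈ 0.0293437
technology: (25/121) × (15/25) × (2/25) × (12/25) × (12/25) ≈ 0.00228496
finance: (27/121) × (4/27) × (17/27) × (11/27) × (25/27) ≈ 0.00785172
Highest score → sports.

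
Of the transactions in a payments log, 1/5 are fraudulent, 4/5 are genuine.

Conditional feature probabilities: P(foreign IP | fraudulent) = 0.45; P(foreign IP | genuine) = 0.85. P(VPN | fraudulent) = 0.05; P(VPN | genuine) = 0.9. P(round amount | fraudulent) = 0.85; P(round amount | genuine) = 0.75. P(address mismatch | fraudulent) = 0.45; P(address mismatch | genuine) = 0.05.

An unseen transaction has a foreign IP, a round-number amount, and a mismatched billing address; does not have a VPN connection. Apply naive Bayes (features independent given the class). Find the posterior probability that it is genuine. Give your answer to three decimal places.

fraudulent: 0.2 × 0.45 × (1−0.05) × 0.85 × 0.45 = 0.03270375
genuine: 0.8 × 0.85 × (1−0.9) × 0.75 × 0.05 = 0.00255
P(genuine | x) = 0.00255 / 0.03525375 ≈ 0.072

0.072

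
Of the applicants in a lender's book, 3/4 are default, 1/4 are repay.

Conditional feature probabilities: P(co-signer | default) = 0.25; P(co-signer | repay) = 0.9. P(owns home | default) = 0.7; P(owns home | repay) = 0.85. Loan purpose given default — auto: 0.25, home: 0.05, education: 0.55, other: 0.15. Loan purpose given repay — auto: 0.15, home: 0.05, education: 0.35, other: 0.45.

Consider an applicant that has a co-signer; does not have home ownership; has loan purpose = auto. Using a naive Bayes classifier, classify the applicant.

default: 0.75 × 0.25 × (1−0.7) × 0.25 = 0.0140625
repay: 0.25 × 0.9 × (1−0.85) × 0.15 = 0.0050625
Highest score → default.

default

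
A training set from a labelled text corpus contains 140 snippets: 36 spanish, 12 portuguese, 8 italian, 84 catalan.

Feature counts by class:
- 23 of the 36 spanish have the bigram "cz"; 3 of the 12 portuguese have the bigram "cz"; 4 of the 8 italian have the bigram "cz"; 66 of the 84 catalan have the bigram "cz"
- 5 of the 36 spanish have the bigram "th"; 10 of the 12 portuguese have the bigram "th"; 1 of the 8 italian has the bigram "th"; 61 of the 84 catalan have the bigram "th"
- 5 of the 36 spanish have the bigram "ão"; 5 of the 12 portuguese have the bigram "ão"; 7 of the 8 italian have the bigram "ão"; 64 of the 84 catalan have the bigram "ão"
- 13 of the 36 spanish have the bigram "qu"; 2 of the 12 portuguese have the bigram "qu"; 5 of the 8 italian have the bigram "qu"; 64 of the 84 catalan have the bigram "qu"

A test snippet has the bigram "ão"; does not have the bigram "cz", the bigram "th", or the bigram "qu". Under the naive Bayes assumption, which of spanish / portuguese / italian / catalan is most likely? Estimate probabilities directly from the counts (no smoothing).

spanish: (36/140) × (13/36) × (31/36) × (5/36) × (23/36) ≈ 0.00709524
portuguese: (12/140) × (9/12) × (2/12) × (5/12) × (10/12) ≈ 0.00372024
italian: (8/140) × (4/8) × (7/8) × (7/8) × (3/8) = 0.008203125
catalan: (84/140) × (18/84) × (23/84) × (64/84) × (20/84) ≈ 0.00638623
Highest score → italian.

italian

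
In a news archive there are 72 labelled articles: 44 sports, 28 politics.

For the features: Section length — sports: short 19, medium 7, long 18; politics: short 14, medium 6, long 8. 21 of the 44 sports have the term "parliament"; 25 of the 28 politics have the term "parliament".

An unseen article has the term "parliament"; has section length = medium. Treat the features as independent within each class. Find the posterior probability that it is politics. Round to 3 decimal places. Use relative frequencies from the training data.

0.616

sports: (44/72) × (7/44) × (21/44) ≈ 0.0464015
politics: (28/72) × (6/28) × (25/28) ≈ 0.0744048
P(politics | x) = 0.0744048 / 0.1208063 ≈ 0.616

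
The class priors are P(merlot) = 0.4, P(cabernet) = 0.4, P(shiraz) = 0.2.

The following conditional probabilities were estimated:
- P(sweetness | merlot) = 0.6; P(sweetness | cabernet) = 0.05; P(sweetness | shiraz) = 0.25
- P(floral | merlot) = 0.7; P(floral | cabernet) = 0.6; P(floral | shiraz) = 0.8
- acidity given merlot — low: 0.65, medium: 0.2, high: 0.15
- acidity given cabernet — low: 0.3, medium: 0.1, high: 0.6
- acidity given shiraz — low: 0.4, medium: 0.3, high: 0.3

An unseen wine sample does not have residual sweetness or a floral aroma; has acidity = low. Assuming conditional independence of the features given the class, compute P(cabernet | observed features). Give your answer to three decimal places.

0.514

merlot: 0.4 × (1−0.6) × (1−0.7) × 0.65 = 0.0312
cabernet: 0.4 × (1−0.05) × (1−0.6) × 0.3 = 0.0456
shiraz: 0.2 × (1−0.25) × (1−0.8) × 0.4 = 0.012
P(cabernet | x) = 0.0456 / 0.0888 ≈ 0.514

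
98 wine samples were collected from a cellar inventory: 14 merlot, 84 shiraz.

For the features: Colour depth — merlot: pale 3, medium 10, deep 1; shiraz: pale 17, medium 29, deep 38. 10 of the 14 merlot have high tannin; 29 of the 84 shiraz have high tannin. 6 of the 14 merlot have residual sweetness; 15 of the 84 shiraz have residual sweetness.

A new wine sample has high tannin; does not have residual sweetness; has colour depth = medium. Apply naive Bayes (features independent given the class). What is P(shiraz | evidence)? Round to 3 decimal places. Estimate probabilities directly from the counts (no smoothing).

0.668

merlot: (14/98) × (10/14) × (10/14) × (8/14) ≈ 0.0416493
shiraz: (84/98) × (29/84) × (29/84) × (69/84) ≈ 0.083919
P(shiraz | x) = 0.083919 / 0.1255683 ≈ 0.668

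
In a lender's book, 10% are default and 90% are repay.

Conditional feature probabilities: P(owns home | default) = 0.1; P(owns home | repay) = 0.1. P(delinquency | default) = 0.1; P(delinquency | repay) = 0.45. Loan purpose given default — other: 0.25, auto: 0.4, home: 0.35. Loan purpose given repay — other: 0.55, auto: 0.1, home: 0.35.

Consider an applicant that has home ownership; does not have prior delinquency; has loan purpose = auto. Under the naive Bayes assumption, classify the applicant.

default: 0.1 × 0.1 × (1−0.1) × 0.4 = 0.0036
repay: 0.9 × 0.1 × (1−0.45) × 0.1 = 0.00495
Highest score → repay.

repay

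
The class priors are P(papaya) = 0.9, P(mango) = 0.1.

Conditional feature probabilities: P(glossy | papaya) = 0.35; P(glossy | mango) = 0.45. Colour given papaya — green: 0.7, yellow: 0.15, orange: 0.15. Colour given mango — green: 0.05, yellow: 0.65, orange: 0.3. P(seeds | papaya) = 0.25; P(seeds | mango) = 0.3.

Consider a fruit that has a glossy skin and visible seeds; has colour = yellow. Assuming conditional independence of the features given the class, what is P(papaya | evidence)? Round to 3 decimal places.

papaya: 0.9 × 0.35 × 0.15 × 0.25 = 0.0118125
mango: 0.1 × 0.45 × 0.65 × 0.3 = 0.008775
P(papaya | x) = 0.0118125 / 0.0205875 ≈ 0.574

0.574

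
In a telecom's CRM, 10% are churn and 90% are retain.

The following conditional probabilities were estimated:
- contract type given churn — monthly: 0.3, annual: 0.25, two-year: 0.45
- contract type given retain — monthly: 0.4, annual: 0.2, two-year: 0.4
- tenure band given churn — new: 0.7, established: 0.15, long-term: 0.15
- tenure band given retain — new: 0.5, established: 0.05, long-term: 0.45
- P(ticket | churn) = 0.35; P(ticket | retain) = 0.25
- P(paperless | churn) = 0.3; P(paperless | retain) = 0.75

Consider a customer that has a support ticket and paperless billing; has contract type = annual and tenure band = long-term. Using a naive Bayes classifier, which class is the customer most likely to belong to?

churn: 0.1 × 0.25 × 0.15 × 0.35 × 0.3 = 0.00039375
retain: 0.9 × 0.2 × 0.45 × 0.25 × 0.75 = 0.0151875
Highest score → retain.

retain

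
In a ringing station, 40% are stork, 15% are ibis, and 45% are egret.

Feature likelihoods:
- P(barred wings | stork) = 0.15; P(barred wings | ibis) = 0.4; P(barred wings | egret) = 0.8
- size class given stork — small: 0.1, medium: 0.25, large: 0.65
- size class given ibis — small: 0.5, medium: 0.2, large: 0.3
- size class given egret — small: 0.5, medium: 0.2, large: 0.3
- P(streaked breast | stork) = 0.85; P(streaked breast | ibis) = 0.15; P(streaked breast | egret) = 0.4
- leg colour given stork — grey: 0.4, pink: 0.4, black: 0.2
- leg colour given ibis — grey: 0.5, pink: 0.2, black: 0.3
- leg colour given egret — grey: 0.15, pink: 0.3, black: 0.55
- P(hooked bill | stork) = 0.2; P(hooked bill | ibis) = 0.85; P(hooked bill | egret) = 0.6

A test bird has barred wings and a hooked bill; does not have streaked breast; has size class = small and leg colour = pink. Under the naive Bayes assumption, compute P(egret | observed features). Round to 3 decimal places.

stork: 0.4 × 0.15 × 0.1 × (1−0.85) × 0.4 × 0.2 = 0.000072
ibis: 0.15 × 0.4 × 0.5 × (1−0.15) × 0.2 × 0.85 = 0.004335
egret: 0.45 × 0.8 × 0.5 × (1−0.4) × 0.3 × 0.6 = 0.01944
P(egret | x) = 0.01944 / 0.023847 ≈ 0.815

0.815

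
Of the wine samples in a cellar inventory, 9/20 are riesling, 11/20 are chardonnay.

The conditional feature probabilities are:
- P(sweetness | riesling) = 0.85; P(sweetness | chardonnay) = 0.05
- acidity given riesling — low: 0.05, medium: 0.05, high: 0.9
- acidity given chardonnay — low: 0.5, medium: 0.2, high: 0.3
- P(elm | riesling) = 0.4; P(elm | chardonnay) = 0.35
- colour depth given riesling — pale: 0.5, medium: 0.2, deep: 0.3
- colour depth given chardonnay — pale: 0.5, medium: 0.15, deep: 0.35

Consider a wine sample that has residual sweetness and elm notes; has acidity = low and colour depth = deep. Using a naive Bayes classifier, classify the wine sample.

riesling

riesling: 0.45 × 0.85 × 0.05 × 0.4 × 0.3 = 0.002295
chardonnay: 0.55 × 0.05 × 0.5 × 0.35 × 0.35 = 0.001684375
Highest score → riesling.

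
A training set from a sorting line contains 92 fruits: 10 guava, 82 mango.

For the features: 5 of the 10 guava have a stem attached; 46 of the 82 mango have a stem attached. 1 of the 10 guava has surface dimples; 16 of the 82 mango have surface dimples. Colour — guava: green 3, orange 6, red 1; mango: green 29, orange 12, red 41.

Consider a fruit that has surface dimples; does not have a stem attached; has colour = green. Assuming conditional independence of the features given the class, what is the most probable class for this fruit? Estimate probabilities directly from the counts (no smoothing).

mango

guava: (10/92) × (5/10) × (1/10) × (3/10) ≈ 0.00163043
mango: (82/92) × (36/82) × (16/82) × (29/82) ≈ 0.0270026
Highest score → mango.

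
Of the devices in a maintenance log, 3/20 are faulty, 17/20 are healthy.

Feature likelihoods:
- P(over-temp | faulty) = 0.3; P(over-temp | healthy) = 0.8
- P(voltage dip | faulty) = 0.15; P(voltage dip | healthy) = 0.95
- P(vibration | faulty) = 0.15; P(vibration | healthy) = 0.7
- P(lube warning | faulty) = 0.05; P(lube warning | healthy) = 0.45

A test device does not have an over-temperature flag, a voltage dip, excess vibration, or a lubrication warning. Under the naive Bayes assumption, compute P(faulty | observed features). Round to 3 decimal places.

faulty: 0.15 × (1−0.3) × (1−0.15) × (1−0.15) × (1−0.05) = 0.072069375
healthy: 0.85 × (1−0.8) × (1−0.95) × (1−0.7) × (1−0.45) = 0.0014025
P(faulty | x) = 0.072069375 / 0.073471875 ≈ 0.981

0.981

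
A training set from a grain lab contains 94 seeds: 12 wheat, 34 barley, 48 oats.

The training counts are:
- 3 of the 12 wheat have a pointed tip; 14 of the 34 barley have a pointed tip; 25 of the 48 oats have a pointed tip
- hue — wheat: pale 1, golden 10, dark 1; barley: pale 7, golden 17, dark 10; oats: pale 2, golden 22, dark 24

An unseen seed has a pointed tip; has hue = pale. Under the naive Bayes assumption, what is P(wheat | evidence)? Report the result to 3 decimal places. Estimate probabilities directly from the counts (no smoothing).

wheat: (12/94) × (3/12) × (1/12) ≈ 0.00265957
barley: (34/94) × (14/34) × (7/34) ≈ 0.0306633
oats: (48/94) × (25/48) × (2/48) ≈ 0.0110816
P(wheat | x) = 0.00265957 / 0.04440447 ≈ 0.060

0.060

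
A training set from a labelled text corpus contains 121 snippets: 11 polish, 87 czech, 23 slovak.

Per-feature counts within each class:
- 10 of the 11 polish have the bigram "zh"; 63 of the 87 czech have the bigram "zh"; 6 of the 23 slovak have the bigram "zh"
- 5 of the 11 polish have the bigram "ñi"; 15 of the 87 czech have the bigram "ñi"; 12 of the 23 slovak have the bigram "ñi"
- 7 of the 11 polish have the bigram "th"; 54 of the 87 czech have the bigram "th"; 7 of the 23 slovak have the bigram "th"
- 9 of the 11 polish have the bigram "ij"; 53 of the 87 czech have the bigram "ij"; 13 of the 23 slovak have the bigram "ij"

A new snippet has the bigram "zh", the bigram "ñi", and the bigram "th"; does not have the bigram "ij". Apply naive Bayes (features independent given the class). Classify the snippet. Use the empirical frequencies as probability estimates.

czech

polish: (11/121) × (10/11) × (5/11) × (7/11) × (2/11) ≈ 0.00434645
czech: (87/121) × (63/87) × (15/87) × (54/87) × (34/87) ≈ 0.0217752
slovak: (23/121) × (6/23) × (12/23) × (7/23) × (10/23) ≈ 0.00342343
Highest score → czech.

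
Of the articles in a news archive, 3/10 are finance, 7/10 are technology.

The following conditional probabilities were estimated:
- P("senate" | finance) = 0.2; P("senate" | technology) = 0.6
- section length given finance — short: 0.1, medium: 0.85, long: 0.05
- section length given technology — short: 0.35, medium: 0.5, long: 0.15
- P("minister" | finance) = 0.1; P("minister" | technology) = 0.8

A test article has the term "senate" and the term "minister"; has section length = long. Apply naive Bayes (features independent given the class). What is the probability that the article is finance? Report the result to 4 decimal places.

0.0059

finance: 0.3 × 0.2 × 0.05 × 0.1 = 0.0003
technology: 0.7 × 0.6 × 0.15 × 0.8 = 0.0504
P(finance | x) = 0.0003 / 0.0507 ≈ 0.0059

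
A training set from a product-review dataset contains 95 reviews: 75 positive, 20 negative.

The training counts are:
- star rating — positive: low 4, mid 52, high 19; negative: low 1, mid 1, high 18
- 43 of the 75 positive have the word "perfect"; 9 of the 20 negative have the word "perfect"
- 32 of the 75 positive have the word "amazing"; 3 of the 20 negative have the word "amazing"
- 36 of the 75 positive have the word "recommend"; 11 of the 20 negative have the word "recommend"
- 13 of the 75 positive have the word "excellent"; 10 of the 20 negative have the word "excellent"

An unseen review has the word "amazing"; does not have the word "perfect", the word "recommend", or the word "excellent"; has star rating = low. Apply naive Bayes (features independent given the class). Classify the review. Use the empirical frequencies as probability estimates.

positive: (75/95) × (4/75) × (32/75) × (32/75) × (39/75) × (62/75) ≈ 0.00329494
negative: (20/95) × (1/20) × (11/20) × (3/20) × (9/20) × (10/20) ≈ 0.000195395
Highest score → positive.

positive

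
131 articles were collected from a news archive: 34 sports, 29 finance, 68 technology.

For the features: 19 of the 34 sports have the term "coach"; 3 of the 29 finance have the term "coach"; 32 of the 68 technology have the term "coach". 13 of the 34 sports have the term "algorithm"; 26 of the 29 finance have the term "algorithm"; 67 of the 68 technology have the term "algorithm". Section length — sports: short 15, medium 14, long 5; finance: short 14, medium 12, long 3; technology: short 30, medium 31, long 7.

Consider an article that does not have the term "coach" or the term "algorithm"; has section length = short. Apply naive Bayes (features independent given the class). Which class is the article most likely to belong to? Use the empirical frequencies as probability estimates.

sports

sports: (34/131) × (15/34) × (21/34) × (15/34) ≈ 0.0312013
finance: (29/131) × (26/29) × (3/29) × (14/29) ≈ 0.00991186
technology: (68/131) × (36/68) × (1/68) × (30/68) ≈ 0.00178293
Highest score → sports.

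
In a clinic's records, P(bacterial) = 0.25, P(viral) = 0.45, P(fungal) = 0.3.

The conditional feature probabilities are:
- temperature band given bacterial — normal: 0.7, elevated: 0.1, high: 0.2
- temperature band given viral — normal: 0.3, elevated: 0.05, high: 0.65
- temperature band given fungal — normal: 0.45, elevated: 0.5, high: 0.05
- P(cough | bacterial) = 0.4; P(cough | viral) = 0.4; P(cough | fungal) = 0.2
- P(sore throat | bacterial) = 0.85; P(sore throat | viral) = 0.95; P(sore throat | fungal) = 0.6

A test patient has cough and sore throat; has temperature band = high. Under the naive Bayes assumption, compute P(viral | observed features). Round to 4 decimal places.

0.8553

bacterial: 0.25 × 0.2 × 0.4 × 0.85 = 0.017
viral: 0.45 × 0.65 × 0.4 × 0.95 = 0.11115
fungal: 0.3 × 0.05 × 0.2 × 0.6 = 0.0018
P(viral | x) = 0.11115 / 0.12995 ≈ 0.8553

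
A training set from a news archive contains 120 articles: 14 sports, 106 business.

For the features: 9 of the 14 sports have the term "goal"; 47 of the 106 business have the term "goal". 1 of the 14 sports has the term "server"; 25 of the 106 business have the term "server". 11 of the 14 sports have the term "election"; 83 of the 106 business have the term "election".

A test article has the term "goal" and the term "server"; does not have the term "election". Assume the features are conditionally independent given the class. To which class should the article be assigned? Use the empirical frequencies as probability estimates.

business

sports: (14/120) × (9/14) × (1/14) × (3/14) ≈ 0.00114796
business: (106/120) × (47/106) × (25/106) × (23/106) ≈ 0.0200435
Highest score → business.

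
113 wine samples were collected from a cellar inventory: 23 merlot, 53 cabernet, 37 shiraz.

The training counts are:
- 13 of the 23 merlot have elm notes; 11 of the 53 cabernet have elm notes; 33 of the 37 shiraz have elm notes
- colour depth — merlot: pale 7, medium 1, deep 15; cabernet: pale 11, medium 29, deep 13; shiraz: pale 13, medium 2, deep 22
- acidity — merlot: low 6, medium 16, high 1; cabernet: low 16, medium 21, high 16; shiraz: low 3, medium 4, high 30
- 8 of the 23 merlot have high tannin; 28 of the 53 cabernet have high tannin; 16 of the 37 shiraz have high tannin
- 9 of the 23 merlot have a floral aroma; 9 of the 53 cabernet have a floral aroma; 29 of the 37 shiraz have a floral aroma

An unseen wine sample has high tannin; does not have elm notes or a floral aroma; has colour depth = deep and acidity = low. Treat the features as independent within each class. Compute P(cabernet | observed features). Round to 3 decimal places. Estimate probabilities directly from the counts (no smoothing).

merlot: (23/113) × (10/23) × (15/23) × (6/23) × (8/23) × (14/23) ≈ 0.00318765
cabernet: (53/113) × (42/53) × (13/53) × (16/53) × (28/53) × (44/53) ≈ 0.0120709
shiraz: (37/113) × (4/37) × (22/37) × (3/37) × (16/37) × (8/37) ≈ 0.000159562
P(cabernet | x) = 0.0120709 / 0.015418112 ≈ 0.783

0.783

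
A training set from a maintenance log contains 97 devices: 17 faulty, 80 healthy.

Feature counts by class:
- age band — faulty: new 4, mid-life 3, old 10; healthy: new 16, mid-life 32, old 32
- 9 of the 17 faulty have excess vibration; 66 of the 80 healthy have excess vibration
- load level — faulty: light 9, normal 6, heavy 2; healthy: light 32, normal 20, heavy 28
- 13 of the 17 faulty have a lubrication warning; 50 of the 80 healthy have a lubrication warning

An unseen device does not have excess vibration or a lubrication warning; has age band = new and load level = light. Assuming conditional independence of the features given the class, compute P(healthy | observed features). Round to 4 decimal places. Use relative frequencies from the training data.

faulty: (17/97) × (4/17) × (8/17) × (9/17) × (4/17) ≈ 0.00241732
healthy: (80/97) × (16/80) × (14/80) × (32/80) × (30/80) ≈ 0.0043299
P(healthy | x) = 0.0043299 / 0.00674722 ≈ 0.6417

0.6417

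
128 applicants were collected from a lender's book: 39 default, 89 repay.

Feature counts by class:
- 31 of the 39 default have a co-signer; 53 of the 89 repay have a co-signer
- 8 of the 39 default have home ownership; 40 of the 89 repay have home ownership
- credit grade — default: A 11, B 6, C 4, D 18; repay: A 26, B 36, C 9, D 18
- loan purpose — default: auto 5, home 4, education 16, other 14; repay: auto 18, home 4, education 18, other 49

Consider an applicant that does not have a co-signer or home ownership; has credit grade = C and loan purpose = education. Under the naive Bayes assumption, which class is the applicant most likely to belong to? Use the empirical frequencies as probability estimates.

default: (39/128) × (8/39) × (31/39) × (4/39) × (16/39) ≈ 0.00209039
repay: (89/128) × (36/89) × (49/89) × (9/89) × (18/89) ≈ 0.00316689
Highest score → repay.

repay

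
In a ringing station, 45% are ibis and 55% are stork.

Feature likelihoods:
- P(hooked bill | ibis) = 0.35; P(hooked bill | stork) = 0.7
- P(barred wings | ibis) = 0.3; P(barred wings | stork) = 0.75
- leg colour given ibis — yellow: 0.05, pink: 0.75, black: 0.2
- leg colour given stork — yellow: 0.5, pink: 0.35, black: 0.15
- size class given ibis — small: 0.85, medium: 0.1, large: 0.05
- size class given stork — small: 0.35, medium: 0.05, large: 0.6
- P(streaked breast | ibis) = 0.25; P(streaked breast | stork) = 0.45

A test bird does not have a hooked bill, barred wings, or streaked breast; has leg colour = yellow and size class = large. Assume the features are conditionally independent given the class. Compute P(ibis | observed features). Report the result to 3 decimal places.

0.053

ibis: 0.45 × (1−0.35) × (1−0.3) × 0.05 × 0.05 × (1−0.25) = 0.00038390625
stork: 0.55 × (1−0.7) × (1−0.75) × 0.5 × 0.6 × (1−0.45) = 0.00680625
P(ibis | x) = 0.00038390625 / 0.00719015625 ≈ 0.053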